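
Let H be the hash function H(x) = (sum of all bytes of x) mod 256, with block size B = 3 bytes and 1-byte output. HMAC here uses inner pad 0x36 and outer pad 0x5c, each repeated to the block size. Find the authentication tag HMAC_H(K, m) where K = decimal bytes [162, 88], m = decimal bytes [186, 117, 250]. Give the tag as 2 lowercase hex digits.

bf

Key decimal bytes [162, 88] = a2 58 is 2 bytes ≤ B = 3; zero-pad to 3 bytes: K' = a2 58 00.
K' ⊕ ipad = 94 6e 36.  K' ⊕ opad = fe 04 5c.
Inner input = (K'⊕ipad) ∥ m = 94 6e 36 ∥ ba 75 fa.
Inner hash: sum = 148+110+54+186+117+250 = 865; mod 256 = 97 → 61.
Outer input = (K'⊕opad) ∥ inner = fe 04 5c ∥ 61.
Outer hash (tag): sum = 254+4+92+97 = 447; mod 256 = 191 → bf.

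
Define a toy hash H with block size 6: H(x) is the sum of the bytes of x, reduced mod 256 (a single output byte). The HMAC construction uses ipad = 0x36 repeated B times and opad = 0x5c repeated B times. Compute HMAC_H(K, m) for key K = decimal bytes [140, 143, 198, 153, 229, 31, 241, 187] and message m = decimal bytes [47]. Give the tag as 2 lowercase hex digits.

Key decimal bytes [140, 143, 198, 153, 229, 31, 241, 187] = 8c 8f c6 99 e5 1f f1 bb is 8 bytes > B = 6, so hash it first: H(key) = 2a, then zero-pad to 6 bytes: K' = 2a 00 00 00 00 00.
K' ⊕ ipad = 1c 36 36 36 36 36.  K' ⊕ opad = 76 5c 5c 5c 5c 5c.
Inner input = (K'⊕ipad) ∥ m = 1c 36 36 36 36 36 ∥ 2f.
Inner hash: sum = 28+54+54+54+54+54+47 = 345; mod 256 = 89 → 59.
Outer input = (K'⊕opad) ∥ inner = 76 5c 5c 5c 5c 5c ∥ 59.
Outer hash (tag): sum = 118+92+92+92+92+92+89 = 667; mod 256 = 155 → 9b.

9b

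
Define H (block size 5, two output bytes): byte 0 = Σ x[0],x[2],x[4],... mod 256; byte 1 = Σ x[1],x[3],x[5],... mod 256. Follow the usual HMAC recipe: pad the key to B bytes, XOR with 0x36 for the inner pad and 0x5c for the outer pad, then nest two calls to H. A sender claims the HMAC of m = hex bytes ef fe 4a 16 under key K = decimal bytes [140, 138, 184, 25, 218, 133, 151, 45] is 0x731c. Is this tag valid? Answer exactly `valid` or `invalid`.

invalid

Key decimal bytes [140, 138, 184, 25, 218, 133, 151, 45] = 8c 8a b8 19 da 85 97 2d is 8 bytes > B = 5, so hash it first: H(key) = b5 55, then zero-pad to 5 bytes: K' = b5 55 00 00 00.
K' ⊕ ipad = 83 63 36 36 36; K' ⊕ opad = e9 09 5c 5c 5c.
Inner hash: even-index sum = 515 mod 256 = 3; odd-index sum = 466 mod 256 = 210 → 03 d2.
Outer hash (recomputed tag): even-index sum = 627 mod 256 = 115; odd-index sum = 104 mod 256 = 104 → 73 68.
Recomputed tag = 7368; claimed = 731c → mismatch.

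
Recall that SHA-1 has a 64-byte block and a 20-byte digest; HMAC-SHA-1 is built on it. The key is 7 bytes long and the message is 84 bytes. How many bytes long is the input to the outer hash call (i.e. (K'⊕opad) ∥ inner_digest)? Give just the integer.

Key is 7 ≤ 64 bytes, zero-padded: |K'| = 64.
Outer input = (K'⊕opad) ∥ H(inner) → 64 + 20 = 84 bytes.

84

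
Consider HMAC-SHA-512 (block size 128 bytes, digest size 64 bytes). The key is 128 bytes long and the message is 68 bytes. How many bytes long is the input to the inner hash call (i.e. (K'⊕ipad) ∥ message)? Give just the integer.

Key is 128 ≤ 128 bytes, zero-padded: |K'| = 128.
Inner input = (K'⊕ipad) ∥ m → 128 + 68 = 196 bytes.

196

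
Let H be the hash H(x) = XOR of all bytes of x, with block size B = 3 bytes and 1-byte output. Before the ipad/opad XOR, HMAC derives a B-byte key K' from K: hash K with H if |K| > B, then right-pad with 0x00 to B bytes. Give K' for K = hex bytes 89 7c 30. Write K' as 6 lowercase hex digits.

897c30

Key hex bytes 89 7c 30 is exactly B = 3 bytes: K' = 89 7c 30.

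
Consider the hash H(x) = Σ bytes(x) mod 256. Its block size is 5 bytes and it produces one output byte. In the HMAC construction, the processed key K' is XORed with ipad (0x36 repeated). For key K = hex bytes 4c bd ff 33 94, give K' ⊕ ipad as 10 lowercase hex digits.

7a8bc905a2

Key hex bytes 4c bd ff 33 94 is exactly B = 5 bytes: K' = 4c bd ff 33 94.
XOR each byte with 0x36: 4c⊕36=7a, bd⊕36=8b, ff⊕36=c9, 33⊕36=05, 94⊕36=a2.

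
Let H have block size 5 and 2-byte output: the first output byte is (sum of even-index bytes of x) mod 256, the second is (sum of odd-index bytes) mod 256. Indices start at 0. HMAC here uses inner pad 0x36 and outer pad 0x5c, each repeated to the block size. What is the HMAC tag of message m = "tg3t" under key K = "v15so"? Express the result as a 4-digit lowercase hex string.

b913

Key "v15so" = 76 31 35 73 6f is exactly B = 5 bytes: K' = 76 31 35 73 6f.
K' ⊕ ipad = 40 07 03 45 59.  K' ⊕ opad = 2a 6d 69 2f 33.
Inner input = (K'⊕ipad) ∥ m = 40 07 03 45 59 ∥ 74 67 33 74.
Inner hash: even-index sum = 375 mod 256 = 119; odd-index sum = 243 mod 256 = 243 → 77 f3.
Outer input = (K'⊕opad) ∥ inner = 2a 6d 69 2f 33 ∥ 77 f3.
Outer hash (tag): even-index sum = 441 mod 256 = 185; odd-index sum = 275 mod 256 = 19 → b9 13.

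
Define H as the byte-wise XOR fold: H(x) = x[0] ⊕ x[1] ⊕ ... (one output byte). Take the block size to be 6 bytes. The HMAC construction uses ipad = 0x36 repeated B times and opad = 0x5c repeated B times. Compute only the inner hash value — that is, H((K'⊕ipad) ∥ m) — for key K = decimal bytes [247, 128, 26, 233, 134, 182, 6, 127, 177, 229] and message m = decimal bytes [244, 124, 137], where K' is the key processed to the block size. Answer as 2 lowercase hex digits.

98

Key decimal bytes [247, 128, 26, 233, 134, 182, 6, 127, 177, 229] = f7 80 1a e9 86 b6 06 7f b1 e5 is 10 bytes > B = 6, so hash it first: H(key) = 99, then zero-pad to 6 bytes: K' = 99 00 00 00 00 00.
K' ⊕ ipad = af 36 36 36 36 36.
Inner input = af 36 36 36 36 36 ∥ f4 7c 89.
Inner hash: XOR af⊕36⊕36⊕36⊕36⊕36⊕f4⊕7c⊕89 = 98.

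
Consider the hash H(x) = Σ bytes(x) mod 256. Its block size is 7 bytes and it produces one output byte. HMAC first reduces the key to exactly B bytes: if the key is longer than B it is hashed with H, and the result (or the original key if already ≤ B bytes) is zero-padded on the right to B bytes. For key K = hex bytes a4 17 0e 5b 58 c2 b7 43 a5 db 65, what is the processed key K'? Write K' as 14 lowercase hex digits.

|K| = 11 > B = 7, so first hash the key.
H(K): sum = 164+23+14+91+88+194+183+67+165+219+101 = 1309; mod 256 = 29 → 1d.
Zero-pad H(K) = 1d to 7 bytes: K' = 1d 00 00 00 00 00 00.

1d000000000000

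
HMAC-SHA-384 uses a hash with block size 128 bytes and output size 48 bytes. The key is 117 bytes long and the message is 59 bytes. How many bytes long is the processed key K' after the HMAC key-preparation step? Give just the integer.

128

Key is 117 ≤ 128 bytes, zero-padded: |K'| = 128.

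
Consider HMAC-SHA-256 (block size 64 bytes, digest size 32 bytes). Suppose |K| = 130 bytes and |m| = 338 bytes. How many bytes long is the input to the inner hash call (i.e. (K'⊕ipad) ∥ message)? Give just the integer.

Key is 130 > 64 bytes, so it is hashed to 32 bytes then zero-padded to 64: |K'| = 64.
Inner input = (K'⊕ipad) ∥ m → 64 + 338 = 402 bytes.

402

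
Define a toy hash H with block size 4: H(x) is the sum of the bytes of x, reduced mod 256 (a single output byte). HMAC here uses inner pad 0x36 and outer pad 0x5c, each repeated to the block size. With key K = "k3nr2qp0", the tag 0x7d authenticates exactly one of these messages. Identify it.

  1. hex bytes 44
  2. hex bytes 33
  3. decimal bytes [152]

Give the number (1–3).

2

Key "k3nr2qp0" = 6b 33 6e 72 32 71 70 30 is 8 bytes > B = 4, so hash it first: H(key) = c1, then zero-pad to 4 bytes: K' = c1 00 00 00.
K' ⊕ ipad = f7 36 36 36; K' ⊕ opad = 9d 5c 5c 5c.
m1: inner = H(f7 36 36 36 44) = dd; tag = H(9d 5c 5c 5c dd) = 8e
m2: inner = H(f7 36 36 36 33) = cc; tag = H(9d 5c 5c 5c cc) = 7d ← matches
m3: inner = H(f7 36 36 36 98) = 31; tag = H(9d 5c 5c 5c 31) = e2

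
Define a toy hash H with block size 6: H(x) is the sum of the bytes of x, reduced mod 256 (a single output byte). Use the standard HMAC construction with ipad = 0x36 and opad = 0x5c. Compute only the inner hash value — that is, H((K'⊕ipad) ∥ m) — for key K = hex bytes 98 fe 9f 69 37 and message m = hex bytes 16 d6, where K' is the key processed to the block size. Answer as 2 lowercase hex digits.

Key hex bytes 98 fe 9f 69 37 is 5 bytes ≤ B = 6; zero-pad to 6 bytes: K' = 98 fe 9f 69 37 00.
K' ⊕ ipad = ae c8 a9 5f 01 36.
Inner input = ae c8 a9 5f 01 36 ∥ 16 d6.
Inner hash: sum = 174+200+169+95+1+54+22+214 = 929; mod 256 = 161 → a1.

a1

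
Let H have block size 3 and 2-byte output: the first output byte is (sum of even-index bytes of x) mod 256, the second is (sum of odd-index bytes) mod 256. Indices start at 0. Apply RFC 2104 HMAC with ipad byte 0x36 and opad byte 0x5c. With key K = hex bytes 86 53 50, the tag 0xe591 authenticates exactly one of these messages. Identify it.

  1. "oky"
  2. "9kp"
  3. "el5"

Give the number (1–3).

3

Key hex bytes 86 53 50 is exactly B = 3 bytes: K' = 86 53 50.
K' ⊕ ipad = b0 65 66; K' ⊕ opad = da 0f 0c.
m1: inner = H(b0 65 66 6f 6b 79) = 81 4d; tag = H(da 0f 0c 81 4d) = 3390
m2: inner = H(b0 65 66 39 6b 70) = 81 0e; tag = H(da 0f 0c 81 0e) = f490
m3: inner = H(b0 65 66 65 6c 35) = 82 ff; tag = H(da 0f 0c 82 ff) = e591 ← matches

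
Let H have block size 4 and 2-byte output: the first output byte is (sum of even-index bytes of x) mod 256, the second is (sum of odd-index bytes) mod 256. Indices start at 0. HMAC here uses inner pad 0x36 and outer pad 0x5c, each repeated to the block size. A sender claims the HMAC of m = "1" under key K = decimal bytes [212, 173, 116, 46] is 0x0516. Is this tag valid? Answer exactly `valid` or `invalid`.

Key decimal bytes [212, 173, 116, 46] = d4 ad 74 2e is exactly B = 4 bytes: K' = d4 ad 74 2e.
K' ⊕ ipad = e2 9b 42 18; K' ⊕ opad = 88 f1 28 72.
Inner hash: even-index sum = 341 mod 256 = 85; odd-index sum = 179 mod 256 = 179 → 55 b3.
Outer hash (recomputed tag): even-index sum = 261 mod 256 = 5; odd-index sum = 534 mod 256 = 22 → 05 16.
Recomputed tag = 0516; claimed = 0516 → match.

valid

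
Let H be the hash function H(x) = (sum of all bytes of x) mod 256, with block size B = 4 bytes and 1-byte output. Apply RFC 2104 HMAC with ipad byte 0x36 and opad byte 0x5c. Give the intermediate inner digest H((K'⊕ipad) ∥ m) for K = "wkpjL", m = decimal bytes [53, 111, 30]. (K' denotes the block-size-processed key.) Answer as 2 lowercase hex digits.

Key "wkpjL" = 77 6b 70 6a 4c is 5 bytes > B = 4, so hash it first: H(key) = 08, then zero-pad to 4 bytes: K' = 08 00 00 00.
K' ⊕ ipad = 3e 36 36 36.
Inner input = 3e 36 36 36 ∥ 35 6f 1e.
Inner hash: sum = 62+54+54+54+53+111+30 = 418; mod 256 = 162 → a2.

a2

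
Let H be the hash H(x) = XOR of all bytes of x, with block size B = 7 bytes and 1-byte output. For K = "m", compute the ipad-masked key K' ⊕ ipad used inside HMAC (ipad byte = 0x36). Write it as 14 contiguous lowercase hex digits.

5b363636363636

Key "m" = 6d is 1 byte ≤ B = 7; zero-pad to 7 bytes: K' = 6d 00 00 00 00 00 00.
XOR each byte with 0x36: 6d⊕36=5b, 00⊕36=36, 00⊕36=36, 00⊕36=36, 00⊕36=36, 00⊕36=36, 00⊕36=36.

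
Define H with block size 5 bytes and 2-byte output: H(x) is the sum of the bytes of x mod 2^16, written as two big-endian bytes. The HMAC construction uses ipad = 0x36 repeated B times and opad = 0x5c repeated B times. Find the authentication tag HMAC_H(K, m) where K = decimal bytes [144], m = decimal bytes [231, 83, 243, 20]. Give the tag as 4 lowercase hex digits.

Key decimal bytes [144] = 90 is 1 byte ≤ B = 5; zero-pad to 5 bytes: K' = 90 00 00 00 00.
K' ⊕ ipad = a6 36 36 36 36.  K' ⊕ opad = cc 5c 5c 5c 5c.
Inner input = (K'⊕ipad) ∥ m = a6 36 36 36 36 ∥ e7 53 f3 14.
Inner hash: sum = 166+54+54+54+54+231+83+243+20 = 959 → 03 bf.
Outer input = (K'⊕opad) ∥ inner = cc 5c 5c 5c 5c ∥ 03 bf.
Outer hash (tag): sum = 204+92+92+92+92+3+191 = 766 → 02 fe.

02fe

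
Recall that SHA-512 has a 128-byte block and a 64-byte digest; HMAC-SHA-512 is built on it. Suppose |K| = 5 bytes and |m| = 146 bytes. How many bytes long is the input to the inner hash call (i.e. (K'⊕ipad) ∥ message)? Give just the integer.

274

Key is 5 ≤ 128 bytes, zero-padded: |K'| = 128.
Inner input = (K'⊕ipad) ∥ m → 128 + 146 = 274 bytes.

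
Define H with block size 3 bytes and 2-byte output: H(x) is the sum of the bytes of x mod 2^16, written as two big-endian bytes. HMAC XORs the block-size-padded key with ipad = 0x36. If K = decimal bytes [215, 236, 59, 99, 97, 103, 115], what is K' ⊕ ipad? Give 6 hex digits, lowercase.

35aa36

Key decimal bytes [215, 236, 59, 99, 97, 103, 115] = d7 ec 3b 63 61 67 73 is 7 bytes > B = 3, so hash it first: H(key) = 03 9c, then zero-pad to 3 bytes: K' = 03 9c 00.
XOR each byte with 0x36: 03⊕36=35, 9c⊕36=aa, 00⊕36=36.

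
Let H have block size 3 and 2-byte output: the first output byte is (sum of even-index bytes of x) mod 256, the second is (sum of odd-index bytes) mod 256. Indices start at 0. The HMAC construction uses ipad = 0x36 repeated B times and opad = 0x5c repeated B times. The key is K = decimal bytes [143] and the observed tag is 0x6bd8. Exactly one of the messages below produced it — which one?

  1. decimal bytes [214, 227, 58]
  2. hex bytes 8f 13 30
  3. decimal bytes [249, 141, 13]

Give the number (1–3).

3

Key decimal bytes [143] = 8f is 1 byte ≤ B = 3; zero-pad to 3 bytes: K' = 8f 00 00.
K' ⊕ ipad = b9 36 36; K' ⊕ opad = d3 5c 5c.
m1: inner = H(b9 36 36 d6 e3 3a) = d2 46; tag = H(d3 5c 5c d2 46) = 752e
m2: inner = H(b9 36 36 8f 13 30) = 02 f5; tag = H(d3 5c 5c 02 f5) = 245e
m3: inner = H(b9 36 36 f9 8d 0d) = 7c 3c; tag = H(d3 5c 5c 7c 3c) = 6bd8 ← matches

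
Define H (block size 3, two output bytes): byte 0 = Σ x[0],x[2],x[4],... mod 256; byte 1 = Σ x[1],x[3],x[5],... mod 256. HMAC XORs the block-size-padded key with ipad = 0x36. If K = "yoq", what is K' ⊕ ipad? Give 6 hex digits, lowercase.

4f5947

Key "yoq" = 79 6f 71 is exactly B = 3 bytes: K' = 79 6f 71.
XOR each byte with 0x36: 79⊕36=4f, 6f⊕36=59, 71⊕36=47.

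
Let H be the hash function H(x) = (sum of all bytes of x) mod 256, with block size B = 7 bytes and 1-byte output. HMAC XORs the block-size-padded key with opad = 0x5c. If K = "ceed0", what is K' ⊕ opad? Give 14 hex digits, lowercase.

Key "ceed0" = 63 65 65 64 30 is 5 bytes ≤ B = 7; zero-pad to 7 bytes: K' = 63 65 65 64 30 00 00.
XOR each byte with 0x5c: 63⊕5c=3f, 65⊕5c=39, 65⊕5c=39, 64⊕5c=38, 30⊕5c=6c, 00⊕5c=5c, 00⊕5c=5c.

3f3939386c5c5c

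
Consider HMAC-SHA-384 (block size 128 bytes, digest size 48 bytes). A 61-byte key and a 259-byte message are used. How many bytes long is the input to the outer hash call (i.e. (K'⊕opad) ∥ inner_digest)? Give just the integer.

176

Key is 61 ≤ 128 bytes, zero-padded: |K'| = 128.
Outer input = (K'⊕opad) ∥ H(inner) → 128 + 48 = 176 bytes.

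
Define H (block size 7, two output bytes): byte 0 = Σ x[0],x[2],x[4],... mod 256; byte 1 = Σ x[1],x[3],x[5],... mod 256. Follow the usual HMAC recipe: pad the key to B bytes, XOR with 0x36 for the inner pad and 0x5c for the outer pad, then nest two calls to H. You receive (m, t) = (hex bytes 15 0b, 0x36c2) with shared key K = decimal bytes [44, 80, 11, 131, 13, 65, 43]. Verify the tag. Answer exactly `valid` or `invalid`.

Key decimal bytes [44, 80, 11, 131, 13, 65, 43] = 2c 50 0b 83 0d 41 2b is exactly B = 7 bytes: K' = 2c 50 0b 83 0d 41 2b.
K' ⊕ ipad = 1a 66 3d b5 3b 77 1d; K' ⊕ opad = 70 0c 57 df 51 1d 77.
Inner hash: even-index sum = 186 mod 256 = 186; odd-index sum = 423 mod 256 = 167 → ba a7.
Outer hash (recomputed tag): even-index sum = 566 mod 256 = 54; odd-index sum = 450 mod 256 = 194 → 36 c2.
Recomputed tag = 36c2; claimed = 36c2 → match.

valid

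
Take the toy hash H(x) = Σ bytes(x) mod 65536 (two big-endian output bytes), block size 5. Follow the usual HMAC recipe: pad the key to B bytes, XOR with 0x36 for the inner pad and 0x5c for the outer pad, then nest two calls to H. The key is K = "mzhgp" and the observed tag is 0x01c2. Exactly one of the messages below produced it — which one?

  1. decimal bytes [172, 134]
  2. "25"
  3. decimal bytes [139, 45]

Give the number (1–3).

Key "mzhgp" = 6d 7a 68 67 70 is exactly B = 5 bytes: K' = 6d 7a 68 67 70.
K' ⊕ ipad = 5b 4c 5e 51 46; K' ⊕ opad = 31 26 34 3b 2c.
m1: inner = H(5b 4c 5e 51 46 ac 86) = 02 ce; tag = H(31 26 34 3b 2c 02 ce) = 01c2 ← matches
m2: inner = H(5b 4c 5e 51 46 32 35) = 02 03; tag = H(31 26 34 3b 2c 02 03) = 00f7
m3: inner = H(5b 4c 5e 51 46 8b 2d) = 02 54; tag = H(31 26 34 3b 2c 02 54) = 0148

1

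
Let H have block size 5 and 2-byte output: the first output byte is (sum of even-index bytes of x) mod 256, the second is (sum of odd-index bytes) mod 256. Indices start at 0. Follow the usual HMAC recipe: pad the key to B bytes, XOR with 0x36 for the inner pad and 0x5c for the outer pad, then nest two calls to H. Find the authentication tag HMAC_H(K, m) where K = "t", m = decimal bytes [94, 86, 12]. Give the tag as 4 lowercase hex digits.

b6bc

Key "t" = 74 is 1 byte ≤ B = 5; zero-pad to 5 bytes: K' = 74 00 00 00 00.
K' ⊕ ipad = 42 36 36 36 36.  K' ⊕ opad = 28 5c 5c 5c 5c.
Inner input = (K'⊕ipad) ∥ m = 42 36 36 36 36 ∥ 5e 56 0c.
Inner hash: even-index sum = 260 mod 256 = 4; odd-index sum = 214 mod 256 = 214 → 04 d6.
Outer input = (K'⊕opad) ∥ inner = 28 5c 5c 5c 5c ∥ 04 d6.
Outer hash (tag): even-index sum = 438 mod 256 = 182; odd-index sum = 188 mod 256 = 188 → b6 bc.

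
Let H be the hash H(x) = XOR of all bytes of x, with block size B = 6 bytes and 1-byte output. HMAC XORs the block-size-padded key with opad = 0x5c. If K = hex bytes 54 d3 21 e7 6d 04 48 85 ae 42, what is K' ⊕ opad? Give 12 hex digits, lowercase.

555c5c5c5c5c

Key hex bytes 54 d3 21 e7 6d 04 48 85 ae 42 is 10 bytes > B = 6, so hash it first: H(key) = 09, then zero-pad to 6 bytes: K' = 09 00 00 00 00 00.
XOR each byte with 0x5c: 09⊕5c=55, 00⊕5c=5c, 00⊕5c=5c, 00⊕5c=5c, 00⊕5c=5c, 00⊕5c=5c.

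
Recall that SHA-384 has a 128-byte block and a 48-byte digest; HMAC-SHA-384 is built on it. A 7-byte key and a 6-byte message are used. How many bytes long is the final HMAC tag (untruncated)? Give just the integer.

The tag is one SHA-384 digest: 48 bytes.

48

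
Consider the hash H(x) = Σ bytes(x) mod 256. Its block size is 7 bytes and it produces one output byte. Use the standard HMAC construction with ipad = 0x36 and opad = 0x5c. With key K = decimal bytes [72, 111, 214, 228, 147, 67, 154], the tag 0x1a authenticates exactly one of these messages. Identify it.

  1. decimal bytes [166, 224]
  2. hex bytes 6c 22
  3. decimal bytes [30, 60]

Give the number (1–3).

Key decimal bytes [72, 111, 214, 228, 147, 67, 154] = 48 6f d6 e4 93 43 9a is exactly B = 7 bytes: K' = 48 6f d6 e4 93 43 9a.
K' ⊕ ipad = 7e 59 e0 d2 a5 75 ac; K' ⊕ opad = 14 33 8a b8 cf 1f c6.
m1: inner = H(7e 59 e0 d2 a5 75 ac a6 e0) = d5; tag = H(14 33 8a b8 cf 1f c6 d5) = 12
m2: inner = H(7e 59 e0 d2 a5 75 ac 6c 22) = dd; tag = H(14 33 8a b8 cf 1f c6 dd) = 1a ← matches
m3: inner = H(7e 59 e0 d2 a5 75 ac 1e 3c) = a9; tag = H(14 33 8a b8 cf 1f c6 a9) = e6

2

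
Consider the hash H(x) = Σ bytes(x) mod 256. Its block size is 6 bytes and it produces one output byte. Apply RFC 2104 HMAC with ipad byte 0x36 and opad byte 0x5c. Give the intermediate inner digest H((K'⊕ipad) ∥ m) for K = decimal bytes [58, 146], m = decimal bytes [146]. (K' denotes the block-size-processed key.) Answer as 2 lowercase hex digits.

Key decimal bytes [58, 146] = 3a 92 is 2 bytes ≤ B = 6; zero-pad to 6 bytes: K' = 3a 92 00 00 00 00.
K' ⊕ ipad = 0c a4 36 36 36 36.
Inner input = 0c a4 36 36 36 36 ∥ 92.
Inner hash: sum = 12+164+54+54+54+54+146 = 538; mod 256 = 26 → 1a.

1a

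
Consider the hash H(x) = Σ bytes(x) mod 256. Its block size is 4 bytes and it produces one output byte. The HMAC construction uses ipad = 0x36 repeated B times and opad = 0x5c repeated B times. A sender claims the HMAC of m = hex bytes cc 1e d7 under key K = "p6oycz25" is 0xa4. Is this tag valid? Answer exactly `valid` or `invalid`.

invalid

Key "p6oycz25" = 70 36 6f 79 63 7a 32 35 is 8 bytes > B = 4, so hash it first: H(key) = d2, then zero-pad to 4 bytes: K' = d2 00 00 00.
K' ⊕ ipad = e4 36 36 36; K' ⊕ opad = 8e 5c 5c 5c.
Inner hash: sum = 228+54+54+54+204+30+215 = 839; mod 256 = 71 → 47.
Outer hash (recomputed tag): sum = 142+92+92+92+71 = 489; mod 256 = 233 → e9.
Recomputed tag = e9; claimed = a4 → mismatch.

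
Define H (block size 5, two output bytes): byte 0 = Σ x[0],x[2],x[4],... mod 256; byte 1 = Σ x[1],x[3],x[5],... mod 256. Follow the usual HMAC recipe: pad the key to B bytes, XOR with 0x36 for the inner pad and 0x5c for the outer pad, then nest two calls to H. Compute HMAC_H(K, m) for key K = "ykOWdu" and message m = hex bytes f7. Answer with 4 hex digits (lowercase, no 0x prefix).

564d

Key "ykOWdu" = 79 6b 4f 57 64 75 is 6 bytes > B = 5, so hash it first: H(key) = 2c 37, then zero-pad to 5 bytes: K' = 2c 37 00 00 00.
K' ⊕ ipad = 1a 01 36 36 36.  K' ⊕ opad = 70 6b 5c 5c 5c.
Inner input = (K'⊕ipad) ∥ m = 1a 01 36 36 36 ∥ f7.
Inner hash: even-index sum = 134 mod 256 = 134; odd-index sum = 302 mod 256 = 46 → 86 2e.
Outer input = (K'⊕opad) ∥ inner = 70 6b 5c 5c 5c ∥ 86 2e.
Outer hash (tag): even-index sum = 342 mod 256 = 86; odd-index sum = 333 mod 256 = 77 → 56 4d.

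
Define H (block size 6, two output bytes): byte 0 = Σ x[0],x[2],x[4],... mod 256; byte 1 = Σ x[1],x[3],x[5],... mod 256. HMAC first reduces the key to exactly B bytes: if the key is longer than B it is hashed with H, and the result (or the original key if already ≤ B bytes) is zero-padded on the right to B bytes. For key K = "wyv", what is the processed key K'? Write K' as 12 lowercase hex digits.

777976000000

Key "wyv" = 77 79 76 is 3 bytes ≤ B = 6; zero-pad to 6 bytes: K' = 77 79 76 00 00 00.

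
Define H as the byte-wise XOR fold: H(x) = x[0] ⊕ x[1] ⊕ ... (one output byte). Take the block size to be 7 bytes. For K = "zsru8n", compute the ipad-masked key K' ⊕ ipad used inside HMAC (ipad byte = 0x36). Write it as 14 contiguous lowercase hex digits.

Key "zsru8n" = 7a 73 72 75 38 6e is 6 bytes ≤ B = 7; zero-pad to 7 bytes: K' = 7a 73 72 75 38 6e 00.
XOR each byte with 0x36: 7a⊕36=4c, 73⊕36=45, 72⊕36=44, 75⊕36=43, 38⊕36=0e, 6e⊕36=58, 00⊕36=36.

4c4544430e5836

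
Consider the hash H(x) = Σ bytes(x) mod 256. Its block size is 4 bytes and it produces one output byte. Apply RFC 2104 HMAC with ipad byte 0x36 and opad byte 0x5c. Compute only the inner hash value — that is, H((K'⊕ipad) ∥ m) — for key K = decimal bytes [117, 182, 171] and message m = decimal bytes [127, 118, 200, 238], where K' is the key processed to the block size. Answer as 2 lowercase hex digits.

Key decimal bytes [117, 182, 171] = 75 b6 ab is 3 bytes ≤ B = 4; zero-pad to 4 bytes: K' = 75 b6 ab 00.
K' ⊕ ipad = 43 80 9d 36.
Inner input = 43 80 9d 36 ∥ 7f 76 c8 ee.
Inner hash: sum = 67+128+157+54+127+118+200+238 = 1089; mod 256 = 65 → 41.

41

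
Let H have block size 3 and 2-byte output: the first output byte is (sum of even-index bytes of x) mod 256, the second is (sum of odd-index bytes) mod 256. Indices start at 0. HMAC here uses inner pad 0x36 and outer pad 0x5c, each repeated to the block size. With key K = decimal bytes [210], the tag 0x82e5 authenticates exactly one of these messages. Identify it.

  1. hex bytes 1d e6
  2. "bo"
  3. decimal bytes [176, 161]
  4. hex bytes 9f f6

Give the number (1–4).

Key decimal bytes [210] = d2 is 1 byte ≤ B = 3; zero-pad to 3 bytes: K' = d2 00 00.
K' ⊕ ipad = e4 36 36; K' ⊕ opad = 8e 5c 5c.
m1: inner = H(e4 36 36 1d e6) = 00 53; tag = H(8e 5c 5c 00 53) = 3d5c
m2: inner = H(e4 36 36 62 6f) = 89 98; tag = H(8e 5c 5c 89 98) = 82e5 ← matches
m3: inner = H(e4 36 36 b0 a1) = bb e6; tag = H(8e 5c 5c bb e6) = d017
m4: inner = H(e4 36 36 9f f6) = 10 d5; tag = H(8e 5c 5c 10 d5) = bf6c

2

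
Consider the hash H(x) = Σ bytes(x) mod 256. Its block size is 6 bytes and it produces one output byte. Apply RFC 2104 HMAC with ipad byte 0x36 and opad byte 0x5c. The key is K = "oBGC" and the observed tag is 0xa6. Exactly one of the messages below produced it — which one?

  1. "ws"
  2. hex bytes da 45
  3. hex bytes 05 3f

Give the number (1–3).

Key "oBGC" = 6f 42 47 43 is 4 bytes ≤ B = 6; zero-pad to 6 bytes: K' = 6f 42 47 43 00 00.
K' ⊕ ipad = 59 74 71 75 36 36; K' ⊕ opad = 33 1e 1b 1f 5c 5c.
m1: inner = H(59 74 71 75 36 36 77 73) = 09; tag = H(33 1e 1b 1f 5c 5c 09) = 4c
m2: inner = H(59 74 71 75 36 36 da 45) = 3e; tag = H(33 1e 1b 1f 5c 5c 3e) = 81
m3: inner = H(59 74 71 75 36 36 05 3f) = 63; tag = H(33 1e 1b 1f 5c 5c 63) = a6 ← matches

3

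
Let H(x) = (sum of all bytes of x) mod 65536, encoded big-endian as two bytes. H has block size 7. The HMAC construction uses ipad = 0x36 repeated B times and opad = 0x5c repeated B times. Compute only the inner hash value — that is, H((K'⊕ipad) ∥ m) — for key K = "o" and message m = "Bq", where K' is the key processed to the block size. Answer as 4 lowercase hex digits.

Key "o" = 6f is 1 byte ≤ B = 7; zero-pad to 7 bytes: K' = 6f 00 00 00 00 00 00.
K' ⊕ ipad = 59 36 36 36 36 36 36.
Inner input = 59 36 36 36 36 36 36 ∥ 42 71.
Inner hash: sum = 89+54+54+54+54+54+54+66+113 = 592 → 02 50.

0250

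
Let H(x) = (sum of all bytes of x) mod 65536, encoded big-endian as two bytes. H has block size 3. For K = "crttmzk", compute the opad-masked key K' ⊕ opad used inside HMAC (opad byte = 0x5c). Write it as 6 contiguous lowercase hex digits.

5f535c

Key "crttmzk" = 63 72 74 74 6d 7a 6b is 7 bytes > B = 3, so hash it first: H(key) = 03 0f, then zero-pad to 3 bytes: K' = 03 0f 00.
XOR each byte with 0x5c: 03⊕5c=5f, 0f⊕5c=53, 00⊕5c=5c.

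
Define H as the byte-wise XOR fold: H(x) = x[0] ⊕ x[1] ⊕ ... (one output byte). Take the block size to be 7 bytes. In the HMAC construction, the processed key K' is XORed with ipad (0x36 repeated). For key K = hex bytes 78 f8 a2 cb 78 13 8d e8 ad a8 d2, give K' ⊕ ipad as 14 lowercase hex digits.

Key hex bytes 78 f8 a2 cb 78 13 8d e8 ad a8 d2 is 11 bytes > B = 7, so hash it first: H(key) = 30, then zero-pad to 7 bytes: K' = 30 00 00 00 00 00 00.
XOR each byte with 0x36: 30⊕36=06, 00⊕36=36, 00⊕36=36, 00⊕36=36, 00⊕36=36, 00⊕36=36, 00⊕36=36.

06363636363636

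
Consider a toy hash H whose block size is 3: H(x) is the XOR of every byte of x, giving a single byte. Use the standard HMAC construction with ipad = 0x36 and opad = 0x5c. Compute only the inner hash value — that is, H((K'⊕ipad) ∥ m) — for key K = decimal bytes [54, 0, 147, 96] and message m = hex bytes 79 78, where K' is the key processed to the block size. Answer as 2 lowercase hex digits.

f2

Key decimal bytes [54, 0, 147, 96] = 36 00 93 60 is 4 bytes > B = 3, so hash it first: H(key) = c5, then zero-pad to 3 bytes: K' = c5 00 00.
K' ⊕ ipad = f3 36 36.
Inner input = f3 36 36 ∥ 79 78.
Inner hash: XOR f3⊕36⊕36⊕79⊕78 = f2.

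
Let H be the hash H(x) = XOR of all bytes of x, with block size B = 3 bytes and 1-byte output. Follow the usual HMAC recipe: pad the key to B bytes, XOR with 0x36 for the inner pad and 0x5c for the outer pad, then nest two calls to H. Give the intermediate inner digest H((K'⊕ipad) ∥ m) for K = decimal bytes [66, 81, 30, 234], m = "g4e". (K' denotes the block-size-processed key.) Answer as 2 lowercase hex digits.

Key decimal bytes [66, 81, 30, 234] = 42 51 1e ea is 4 bytes > B = 3, so hash it first: H(key) = e7, then zero-pad to 3 bytes: K' = e7 00 00.
K' ⊕ ipad = d1 36 36.
Inner input = d1 36 36 ∥ 67 34 65.
Inner hash: XOR d1⊕36⊕36⊕67⊕34⊕65 = e7.

e7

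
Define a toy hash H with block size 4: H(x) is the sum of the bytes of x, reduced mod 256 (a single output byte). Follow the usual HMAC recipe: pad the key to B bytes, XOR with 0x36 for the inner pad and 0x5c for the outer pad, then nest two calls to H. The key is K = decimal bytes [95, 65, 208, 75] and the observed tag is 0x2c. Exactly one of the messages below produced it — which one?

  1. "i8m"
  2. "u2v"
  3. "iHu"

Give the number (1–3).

Key decimal bytes [95, 65, 208, 75] = 5f 41 d0 4b is exactly B = 4 bytes: K' = 5f 41 d0 4b.
K' ⊕ ipad = 69 77 e6 7d; K' ⊕ opad = 03 1d 8c 17.
m1: inner = H(69 77 e6 7d 69 38 6d) = 51; tag = H(03 1d 8c 17 51) = 14
m2: inner = H(69 77 e6 7d 75 32 76) = 60; tag = H(03 1d 8c 17 60) = 23
m3: inner = H(69 77 e6 7d 69 48 75) = 69; tag = H(03 1d 8c 17 69) = 2c ← matches

3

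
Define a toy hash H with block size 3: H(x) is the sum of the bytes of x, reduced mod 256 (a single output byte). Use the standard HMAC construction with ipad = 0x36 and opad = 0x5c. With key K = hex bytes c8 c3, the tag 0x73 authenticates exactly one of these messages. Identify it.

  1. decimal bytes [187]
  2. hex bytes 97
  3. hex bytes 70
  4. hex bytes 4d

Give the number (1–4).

1

Key hex bytes c8 c3 is 2 bytes ≤ B = 3; zero-pad to 3 bytes: K' = c8 c3 00.
K' ⊕ ipad = fe f5 36; K' ⊕ opad = 94 9f 5c.
m1: inner = H(fe f5 36 bb) = e4; tag = H(94 9f 5c e4) = 73 ← matches
m2: inner = H(fe f5 36 97) = c0; tag = H(94 9f 5c c0) = 4f
m3: inner = H(fe f5 36 70) = 99; tag = H(94 9f 5c 99) = 28
m4: inner = H(fe f5 36 4d) = 76; tag = H(94 9f 5c 76) = 05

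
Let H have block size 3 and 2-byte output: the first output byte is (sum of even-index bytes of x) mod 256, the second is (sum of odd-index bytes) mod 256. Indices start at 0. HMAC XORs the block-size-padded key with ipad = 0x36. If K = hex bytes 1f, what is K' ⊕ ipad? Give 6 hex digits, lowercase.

293636

Key hex bytes 1f is 1 byte ≤ B = 3; zero-pad to 3 bytes: K' = 1f 00 00.
XOR each byte with 0x36: 1f⊕36=29, 00⊕36=36, 00⊕36=36.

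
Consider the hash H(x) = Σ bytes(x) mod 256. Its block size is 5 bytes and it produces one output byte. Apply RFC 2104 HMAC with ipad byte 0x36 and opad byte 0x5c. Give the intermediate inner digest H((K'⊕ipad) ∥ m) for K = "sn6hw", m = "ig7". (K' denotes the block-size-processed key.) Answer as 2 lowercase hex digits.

43

Key "sn6hw" = 73 6e 36 68 77 is exactly B = 5 bytes: K' = 73 6e 36 68 77.
K' ⊕ ipad = 45 58 00 5e 41.
Inner input = 45 58 00 5e 41 ∥ 69 67 37.
Inner hash: sum = 69+88+0+94+65+105+103+55 = 579; mod 256 = 67 → 43.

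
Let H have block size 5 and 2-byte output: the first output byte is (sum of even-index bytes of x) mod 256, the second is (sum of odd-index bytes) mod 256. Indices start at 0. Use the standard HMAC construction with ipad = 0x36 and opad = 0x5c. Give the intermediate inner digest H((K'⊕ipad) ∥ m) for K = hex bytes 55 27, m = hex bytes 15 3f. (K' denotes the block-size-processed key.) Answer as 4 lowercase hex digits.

0e5c

Key hex bytes 55 27 is 2 bytes ≤ B = 5; zero-pad to 5 bytes: K' = 55 27 00 00 00.
K' ⊕ ipad = 63 11 36 36 36.
Inner input = 63 11 36 36 36 ∥ 15 3f.
Inner hash: even-index sum = 270 mod 256 = 14; odd-index sum = 92 mod 256 = 92 → 0e 5c.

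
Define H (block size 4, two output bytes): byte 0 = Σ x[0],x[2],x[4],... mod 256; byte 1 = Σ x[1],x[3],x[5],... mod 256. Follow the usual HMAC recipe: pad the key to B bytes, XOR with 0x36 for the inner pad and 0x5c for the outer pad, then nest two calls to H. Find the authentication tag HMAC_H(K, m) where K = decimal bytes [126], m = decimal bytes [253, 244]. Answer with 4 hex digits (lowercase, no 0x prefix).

Key decimal bytes [126] = 7e is 1 byte ≤ B = 4; zero-pad to 4 bytes: K' = 7e 00 00 00.
K' ⊕ ipad = 48 36 36 36.  K' ⊕ opad = 22 5c 5c 5c.
Inner input = (K'⊕ipad) ∥ m = 48 36 36 36 ∥ fd f4.
Inner hash: even-index sum = 379 mod 256 = 123; odd-index sum = 352 mod 256 = 96 → 7b 60.
Outer input = (K'⊕opad) ∥ inner = 22 5c 5c 5c ∥ 7b 60.
Outer hash (tag): even-index sum = 249 mod 256 = 249; odd-index sum = 280 mod 256 = 24 → f9 18.

f918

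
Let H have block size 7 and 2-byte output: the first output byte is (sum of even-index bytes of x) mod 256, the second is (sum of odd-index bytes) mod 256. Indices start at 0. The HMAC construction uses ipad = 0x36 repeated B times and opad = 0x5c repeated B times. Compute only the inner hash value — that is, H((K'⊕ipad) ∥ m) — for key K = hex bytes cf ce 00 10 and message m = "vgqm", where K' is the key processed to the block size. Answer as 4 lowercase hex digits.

6f3b

Key hex bytes cf ce 00 10 is 4 bytes ≤ B = 7; zero-pad to 7 bytes: K' = cf ce 00 10 00 00 00.
K' ⊕ ipad = f9 f8 36 26 36 36 36.
Inner input = f9 f8 36 26 36 36 36 ∥ 76 67 71 6d.
Inner hash: even-index sum = 623 mod 256 = 111; odd-index sum = 571 mod 256 = 59 → 6f 3b.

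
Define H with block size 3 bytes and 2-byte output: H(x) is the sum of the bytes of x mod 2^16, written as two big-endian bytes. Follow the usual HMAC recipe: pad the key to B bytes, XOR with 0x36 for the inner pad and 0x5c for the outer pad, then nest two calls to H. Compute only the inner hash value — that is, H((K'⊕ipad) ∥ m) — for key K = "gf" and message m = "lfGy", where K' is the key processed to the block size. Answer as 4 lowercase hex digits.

0269

Key "gf" = 67 66 is 2 bytes ≤ B = 3; zero-pad to 3 bytes: K' = 67 66 00.
K' ⊕ ipad = 51 50 36.
Inner input = 51 50 36 ∥ 6c 66 47 79.
Inner hash: sum = 81+80+54+108+102+71+121 = 617 → 02 69.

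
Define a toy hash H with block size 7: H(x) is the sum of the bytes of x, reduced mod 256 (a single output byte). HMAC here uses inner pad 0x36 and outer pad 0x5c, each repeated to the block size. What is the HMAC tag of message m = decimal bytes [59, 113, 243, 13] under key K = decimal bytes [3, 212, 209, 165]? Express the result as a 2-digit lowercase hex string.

Key decimal bytes [3, 212, 209, 165] = 03 d4 d1 a5 is 4 bytes ≤ B = 7; zero-pad to 7 bytes: K' = 03 d4 d1 a5 00 00 00.
K' ⊕ ipad = 35 e2 e7 93 36 36 36.  K' ⊕ opad = 5f 88 8d f9 5c 5c 5c.
Inner input = (K'⊕ipad) ∥ m = 35 e2 e7 93 36 36 36 ∥ 3b 71 f3 0d.
Inner hash: sum = 53+226+231+147+54+54+54+59+113+243+13 = 1247; mod 256 = 223 → df.
Outer input = (K'⊕opad) ∥ inner = 5f 88 8d f9 5c 5c 5c ∥ df.
Outer hash (tag): sum = 95+136+141+249+92+92+92+223 = 1120; mod 256 = 96 → 60.

60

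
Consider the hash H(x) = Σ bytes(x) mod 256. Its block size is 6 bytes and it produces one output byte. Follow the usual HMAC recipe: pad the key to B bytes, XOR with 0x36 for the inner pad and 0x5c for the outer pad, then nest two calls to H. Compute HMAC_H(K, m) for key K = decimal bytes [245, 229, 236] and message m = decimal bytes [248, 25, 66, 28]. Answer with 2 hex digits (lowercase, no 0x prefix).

a7

Key decimal bytes [245, 229, 236] = f5 e5 ec is 3 bytes ≤ B = 6; zero-pad to 6 bytes: K' = f5 e5 ec 00 00 00.
K' ⊕ ipad = c3 d3 da 36 36 36.  K' ⊕ opad = a9 b9 b0 5c 5c 5c.
Inner input = (K'⊕ipad) ∥ m = c3 d3 da 36 36 36 ∥ f8 19 42 1c.
Inner hash: sum = 195+211+218+54+54+54+248+25+66+28 = 1153; mod 256 = 129 → 81.
Outer input = (K'⊕opad) ∥ inner = a9 b9 b0 5c 5c 5c ∥ 81.
Outer hash (tag): sum = 169+185+176+92+92+92+129 = 935; mod 256 = 167 → a7.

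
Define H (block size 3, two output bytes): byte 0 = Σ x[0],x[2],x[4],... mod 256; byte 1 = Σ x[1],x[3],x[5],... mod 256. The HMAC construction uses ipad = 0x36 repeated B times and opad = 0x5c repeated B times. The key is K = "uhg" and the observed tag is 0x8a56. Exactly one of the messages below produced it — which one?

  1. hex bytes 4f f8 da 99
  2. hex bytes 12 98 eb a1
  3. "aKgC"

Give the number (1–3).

3

Key "uhg" = 75 68 67 is exactly B = 3 bytes: K' = 75 68 67.
K' ⊕ ipad = 43 5e 51; K' ⊕ opad = 29 34 3b.
m1: inner = H(43 5e 51 4f f8 da 99) = 25 87; tag = H(29 34 3b 25 87) = eb59
m2: inner = H(43 5e 51 12 98 eb a1) = cd 5b; tag = H(29 34 3b cd 5b) = bf01
m3: inner = H(43 5e 51 61 4b 67 43) = 22 26; tag = H(29 34 3b 22 26) = 8a56 ← matches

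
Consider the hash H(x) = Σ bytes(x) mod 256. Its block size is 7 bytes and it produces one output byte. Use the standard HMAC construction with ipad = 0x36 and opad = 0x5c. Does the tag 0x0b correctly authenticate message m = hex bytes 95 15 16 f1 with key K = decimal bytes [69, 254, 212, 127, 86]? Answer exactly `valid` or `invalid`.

valid

Key decimal bytes [69, 254, 212, 127, 86] = 45 fe d4 7f 56 is 5 bytes ≤ B = 7; zero-pad to 7 bytes: K' = 45 fe d4 7f 56 00 00.
K' ⊕ ipad = 73 c8 e2 49 60 36 36; K' ⊕ opad = 19 a2 88 23 0a 5c 5c.
Inner hash: sum = 115+200+226+73+96+54+54+149+21+22+241 = 1251; mod 256 = 227 → e3.
Outer hash (recomputed tag): sum = 25+162+136+35+10+92+92+227 = 779; mod 256 = 11 → 0b.
Recomputed tag = 0b; claimed = 0b → match.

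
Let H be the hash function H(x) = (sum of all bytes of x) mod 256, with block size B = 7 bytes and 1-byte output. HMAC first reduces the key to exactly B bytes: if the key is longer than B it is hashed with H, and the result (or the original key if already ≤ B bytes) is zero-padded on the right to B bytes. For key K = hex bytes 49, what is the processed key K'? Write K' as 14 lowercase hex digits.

49000000000000

Key hex bytes 49 is 1 byte ≤ B = 7; zero-pad to 7 bytes: K' = 49 00 00 00 00 00 00.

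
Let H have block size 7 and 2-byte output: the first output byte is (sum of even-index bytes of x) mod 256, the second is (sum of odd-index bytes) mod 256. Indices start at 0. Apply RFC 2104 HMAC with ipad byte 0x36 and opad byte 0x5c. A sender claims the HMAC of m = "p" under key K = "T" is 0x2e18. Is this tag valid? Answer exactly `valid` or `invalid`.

Key "T" = 54 is 1 byte ≤ B = 7; zero-pad to 7 bytes: K' = 54 00 00 00 00 00 00.
K' ⊕ ipad = 62 36 36 36 36 36 36; K' ⊕ opad = 08 5c 5c 5c 5c 5c 5c.
Inner hash: even-index sum = 260 mod 256 = 4; odd-index sum = 274 mod 256 = 18 → 04 12.
Outer hash (recomputed tag): even-index sum = 302 mod 256 = 46; odd-index sum = 280 mod 256 = 24 → 2e 18.
Recomputed tag = 2e18; claimed = 2e18 → match.

valid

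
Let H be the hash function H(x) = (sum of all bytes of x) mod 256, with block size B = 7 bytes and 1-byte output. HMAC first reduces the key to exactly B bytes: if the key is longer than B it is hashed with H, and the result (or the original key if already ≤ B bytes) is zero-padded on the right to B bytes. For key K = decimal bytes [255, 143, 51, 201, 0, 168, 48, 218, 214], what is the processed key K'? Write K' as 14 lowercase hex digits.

|K| = 9 > B = 7, so first hash the key.
H(K): sum = 255+143+51+201+0+168+48+218+214 = 1298; mod 256 = 18 → 12.
Zero-pad H(K) = 12 to 7 bytes: K' = 12 00 00 00 00 00 00.

12000000000000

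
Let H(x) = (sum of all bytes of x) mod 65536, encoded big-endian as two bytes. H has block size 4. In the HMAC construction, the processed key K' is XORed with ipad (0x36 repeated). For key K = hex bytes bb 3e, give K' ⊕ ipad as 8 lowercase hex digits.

Key hex bytes bb 3e is 2 bytes ≤ B = 4; zero-pad to 4 bytes: K' = bb 3e 00 00.
XOR each byte with 0x36: bb⊕36=8d, 3e⊕36=08, 00⊕36=36, 00⊕36=36.

8d083636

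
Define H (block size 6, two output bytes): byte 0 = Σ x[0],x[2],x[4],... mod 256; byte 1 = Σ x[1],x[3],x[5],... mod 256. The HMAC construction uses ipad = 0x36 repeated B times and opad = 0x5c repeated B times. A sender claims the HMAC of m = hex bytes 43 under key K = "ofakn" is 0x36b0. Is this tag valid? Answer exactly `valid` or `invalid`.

invalid

Key "ofakn" = 6f 66 61 6b 6e is 5 bytes ≤ B = 6; zero-pad to 6 bytes: K' = 6f 66 61 6b 6e 00.
K' ⊕ ipad = 59 50 57 5d 58 36; K' ⊕ opad = 33 3a 3d 37 32 5c.
Inner hash: even-index sum = 331 mod 256 = 75; odd-index sum = 227 mod 256 = 227 → 4b e3.
Outer hash (recomputed tag): even-index sum = 237 mod 256 = 237; odd-index sum = 432 mod 256 = 176 → ed b0.
Recomputed tag = edb0; claimed = 36b0 → mismatch.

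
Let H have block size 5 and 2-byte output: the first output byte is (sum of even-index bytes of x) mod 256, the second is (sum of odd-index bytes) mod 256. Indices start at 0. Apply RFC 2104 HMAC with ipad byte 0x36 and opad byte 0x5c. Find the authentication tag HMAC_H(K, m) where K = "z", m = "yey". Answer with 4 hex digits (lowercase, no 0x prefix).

Key "z" = 7a is 1 byte ≤ B = 5; zero-pad to 5 bytes: K' = 7a 00 00 00 00.
K' ⊕ ipad = 4c 36 36 36 36.  K' ⊕ opad = 26 5c 5c 5c 5c.
Inner input = (K'⊕ipad) ∥ m = 4c 36 36 36 36 ∥ 79 65 79.
Inner hash: even-index sum = 285 mod 256 = 29; odd-index sum = 350 mod 256 = 94 → 1d 5e.
Outer input = (K'⊕opad) ∥ inner = 26 5c 5c 5c 5c ∥ 1d 5e.
Outer hash (tag): even-index sum = 316 mod 256 = 60; odd-index sum = 213 mod 256 = 213 → 3c d5.

3cd5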